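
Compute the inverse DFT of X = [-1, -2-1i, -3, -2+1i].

x[n] = (1/4) Σ(k=0 to 3) X[k] · e^(2πikn/4)

Computing each x[n]:
x[0] = -2
x[1] = 1
x[2] = 0
x[3] = 0

x = [-2, 1, 0, 0]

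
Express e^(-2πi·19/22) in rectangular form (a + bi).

ω_22^19 = e^(-2πi·19/22)
= cos(-2π·19/22) + i·sin(-2π·19/22)
= cos(-38π/22) + i·sin(-38π/22)

ω_22^19 = cos(-38π/22) + i·sin(-38π/22) = 0.6549+0.7557i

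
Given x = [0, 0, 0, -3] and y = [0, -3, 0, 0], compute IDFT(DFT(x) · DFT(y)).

(x ⊛ y)[n] = Σ(m=0 to 3) x[m] · y[(n-m) mod 4]

Computing each output sample:
(x ⊛ y)[0] = 9
(x ⊛ y)[1] = 0
(x ⊛ y)[2] = 0
(x ⊛ y)[3] = 0

x ⊛ y = [9, 0, 0, 0]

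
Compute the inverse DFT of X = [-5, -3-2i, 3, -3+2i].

x[n] = (1/4) Σ(k=0 to 3) X[k] · e^(2πikn/4)

Computing each x[n]:
x[0] = -2
x[1] = -1
x[2] = 1
x[3] = -3

x = [-2, -1, 1, -3]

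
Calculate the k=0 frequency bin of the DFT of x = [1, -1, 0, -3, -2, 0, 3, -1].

X[0] = Σ(n=0 to 7) x[n] · ω_8^0 = Σ x[n]
= (1) + (-1) + (0) + (-3) + (-2) + (0) + (3) + (-1)

X[0] = -3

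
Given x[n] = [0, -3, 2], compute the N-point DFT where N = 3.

X[k] = Σ(n=0 to 2) x[n] · ω_3^(nk)
where ω_3 = e^(-2πi/3)

Computing each X[k]:
X[0] = -1
X[1] = 0.5000+4.3301i
X[2] = 0.5000-4.3301i

X = [-1, 0.5000+4.3301i, 0.5000-4.3301i]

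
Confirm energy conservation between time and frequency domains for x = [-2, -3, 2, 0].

Time domain:
Σ|x[n]|² = |-2|² + |-3|² + |2|² + |0|² = 17.0000

Frequency domain:
(1/4)Σ|X[k]|² = (1/4)(|-3|² + |-4+3i|² + |3|² + |-4-3i|²) = (1/4)·68.0000 = 17.0000

Both sides agree, confirming Parseval's theorem.

Σ|x[n]|² = (1/N)Σ|X[k]|² = 17.0000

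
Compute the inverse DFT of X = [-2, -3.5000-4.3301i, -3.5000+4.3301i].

x[n] = (1/3) Σ(k=0 to 2) X[k] · e^(2πikn/3)

Computing each x[n]:
x[0] = -3
x[1] = 3
x[2] = -2

x = [-3, 3, -2]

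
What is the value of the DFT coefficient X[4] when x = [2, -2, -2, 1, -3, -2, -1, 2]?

X[4] = Σ(n=0 to 7) x[n] · ω_8^(4n) where ω_8 = e^(-2πi/8)
= (2)·ω_8^0 + (-2)·ω_8^4 + (-2)·ω_8^8 + (1)·ω_8^12 + (-3)·ω_8^16 + (-2)·ω_8^20 + (-1)·ω_8^24 + (2)·ω_8^28

X[4] = -3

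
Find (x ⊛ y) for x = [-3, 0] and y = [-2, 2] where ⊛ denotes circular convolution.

(x ⊛ y)[n] = Σ(m=0 to 1) x[m] · y[(n-m) mod 2]

Computing each output sample:
(x ⊛ y)[0] = 6
(x ⊛ y)[1] = -6

x ⊛ y = [6, -6]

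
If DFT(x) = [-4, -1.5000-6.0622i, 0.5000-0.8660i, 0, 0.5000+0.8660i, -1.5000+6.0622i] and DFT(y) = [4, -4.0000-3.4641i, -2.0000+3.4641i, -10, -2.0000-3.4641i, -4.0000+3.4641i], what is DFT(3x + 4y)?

By linearity: DFT(3x + 4y) = 3·DFT(x) + 4·DFT(y)
= 3·[-4, -1.5000-6.0622i, 0.5000-0.8660i, 0, 0.5000+0.8660i, -1.5000+6.0622i] + 4·[4, -4.0000-3.4641i, -2.0000+3.4641i, -10, -2.0000-3.4641i, -4.0000+3.4641i]

Computing element-wise:
Z[0] = 3·(-4) + 4·(4) = 4
Z[1] = 3·(-1.5000-6.0622i) + 4·(-4.0000-3.4641i) = -20.5000-32.0430i
Z[2] = 3·(0.5000-0.8660i) + 4·(-2.0000+3.4641i) = -6.5000+11.2584i
Z[3] = 3·(0) + 4·(-10) = -40
Z[4] = 3·(0.5000+0.8660i) + 4·(-2.0000-3.4641i) = -6.5000-11.2584i
Z[5] = 3·(-1.5000+6.0622i) + 4·(-4.0000+3.4641i) = -20.5000+32.0430i

DFT(3x + 4y) = 3·X + 4·Y = [4, -20.5000-32.0430i, -6.5000+11.2584i, -40, -6.5000-11.2584i, -20.5000+32.0430i]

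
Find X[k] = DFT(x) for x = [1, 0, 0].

X[k] = Σ(n=0 to 2) x[n] · ω_3^(nk)
where ω_3 = e^(-2πi/3)

Computing each X[k]:
X[0] = 1
X[1] = 1
X[2] = 1

X = [1, 1, 1]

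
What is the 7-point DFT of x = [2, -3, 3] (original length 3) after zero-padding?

Original 3-point DFT: [2, 2.0000+5.1962i, 2.0000-5.1962i]
Zero-padded 7-point DFT provides frequency interpolation.

DFT_7([x, 0, ...]) = [2, -0.5380-0.5793i, -0.0353+4.2264i, 6.5734+3.6471i, 6.5734-3.6471i, -0.0353-4.2264i, -0.5380+0.5793i]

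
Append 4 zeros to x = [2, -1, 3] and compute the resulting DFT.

Original 3-point DFT: [4, 1.0000+3.4641i, 1.0000-3.4641i]
Zero-padded 7-point DFT provides frequency interpolation.

DFT_7([x, 0, ...]) = [4, 0.7089-2.1430i, -0.4804+2.2766i, 4.7714+2.7794i, 4.7714-2.7794i, -0.4804-2.2766i, 0.7089+2.1430i]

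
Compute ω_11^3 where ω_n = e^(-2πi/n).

ω_11^3 = e^(-2πi·3/11)
= cos(-2π·3/11) + i·sin(-2π·3/11)
= cos(-6π/11) + i·sin(-6π/11)

ω_11^3 = cos(-6π/11) + i·sin(-6π/11) = -0.1423-0.9898i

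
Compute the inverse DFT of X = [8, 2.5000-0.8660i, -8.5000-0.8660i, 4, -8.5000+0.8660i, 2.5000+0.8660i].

x[n] = (1/6) Σ(k=0 to 5) X[k] · e^(2πikn/6)

Computing each x[n]:
x[0] = 0
x[1] = 3
x[2] = 3
x[3] = -3
x[4] = 3
x[5] = 2

x = [0, 3, 3, -3, 3, 2]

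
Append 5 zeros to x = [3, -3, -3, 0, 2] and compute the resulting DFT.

Original 5-point DFT: [-1, 5.1180+6.5186i, 2.8820+0.0858i, 2.8820-0.0858i, 5.1180-6.5186i]
Zero-padded 10-point DFT provides frequency interpolation.

DFT_10([x, 0, ...]) = [-1, -1.9721+3.4410i, 5.1180+6.5186i, 6.9721-0.8123i, 2.8820+0.0858i, 5, 2.8820-0.0858i, 6.9721+0.8123i, 5.1180-6.5186i, -1.9721-3.4410i]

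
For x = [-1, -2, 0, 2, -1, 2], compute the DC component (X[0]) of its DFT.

X[0] = Σ(n=0 to 5) x[n] · ω_6^0 = Σ x[n]
= (-1) + (-2) + (0) + (2) + (-1) + (2)

X[0] = 0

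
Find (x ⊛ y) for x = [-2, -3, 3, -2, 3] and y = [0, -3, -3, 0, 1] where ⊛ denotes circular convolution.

(x ⊛ y)[n] = Σ(m=0 to 4) x[m] · y[(n-m) mod 5]

Computing each output sample:
(x ⊛ y)[0] = -6
(x ⊛ y)[1] = 0
(x ⊛ y)[2] = 13
(x ⊛ y)[3] = 3
(x ⊛ y)[4] = -5

x ⊛ y = [-6, 0, 13, 3, -5]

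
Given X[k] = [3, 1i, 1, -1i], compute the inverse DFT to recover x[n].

x[n] = (1/4) Σ(k=0 to 3) X[k] · e^(2πikn/4)

Computing each x[n]:
x[0] = 1
x[1] = 0
x[2] = 1
x[3] = 1

x = [1, 0, 1, 1]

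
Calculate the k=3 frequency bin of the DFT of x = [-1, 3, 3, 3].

X[3] = Σ(n=0 to 3) x[n] · ω_4^(3n) where ω_4 = e^(-2πi/4)
= (-1)·ω_4^0 + (3)·ω_4^3 + (3)·ω_4^6 + (3)·ω_4^9

X[3] = -4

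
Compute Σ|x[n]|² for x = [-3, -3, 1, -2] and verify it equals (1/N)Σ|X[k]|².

Time domain:
Σ|x[n]|² = |-3|² + |-3|² + |1|² + |-2|² = 23.0000

Frequency domain:
(1/4)Σ|X[k]|² = (1/4)(|-7|² + |-4+1i|² + |3|² + |-4-1i|²) = (1/4)·92.0000 = 23.0000

Both sides agree, confirming Parseval's theorem.

Σ|x[n]|² = (1/N)Σ|X[k]|² = 23.0000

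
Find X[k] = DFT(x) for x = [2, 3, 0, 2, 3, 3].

X[k] = Σ(n=0 to 5) x[n] · ω_6^(nk)
where ω_6 = e^(-2πi/6)

Computing each X[k]:
X[0] = 13
X[1] = 1.5000+2.5981i
X[2] = -0.5000-2.5981i
X[3] = -3
X[4] = -0.5000+2.5981i
X[5] = 1.5000-2.5981i

X = [13, 1.5000+2.5981i, -0.5000-2.5981i, -3, -0.5000+2.5981i, 1.5000-2.5981i]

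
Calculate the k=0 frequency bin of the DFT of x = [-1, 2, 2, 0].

X[0] = Σ(n=0 to 3) x[n] · ω_4^0 = Σ x[n]
= (-1) + (2) + (2) + (0)

X[0] = 3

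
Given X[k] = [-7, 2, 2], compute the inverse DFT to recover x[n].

x[n] = (1/3) Σ(k=0 to 2) X[k] · e^(2πikn/3)

Computing each x[n]:
x[0] = -1
x[1] = -3
x[2] = -3

x = [-1, -3, -3]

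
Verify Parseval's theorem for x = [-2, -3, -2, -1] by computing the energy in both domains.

Time domain:
Σ|x[n]|² = |-2|² + |-3|² + |-2|² + |-1|² = 18.0000

Frequency domain:
(1/4)Σ|X[k]|² = (1/4)(|-8|² + |2i|² + |0|² + |-2i|²) = (1/4)·72.0000 = 18.0000

Both sides agree, confirming Parseval's theorem.

Σ|x[n]|² = (1/N)Σ|X[k]|² = 18.0000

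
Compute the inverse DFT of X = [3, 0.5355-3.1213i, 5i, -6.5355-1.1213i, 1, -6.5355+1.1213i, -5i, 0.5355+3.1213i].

x[n] = (1/8) Σ(k=0 to 7) X[k] · e^(2πikn/8)

Computing each x[n]:
x[0] = -1
x[1] = 1
x[2] = 1
x[3] = 1
x[4] = 2
x[5] = -3
x[6] = 0
x[7] = 2

x = [-1, 1, 1, 1, 2, -3, 0, 2]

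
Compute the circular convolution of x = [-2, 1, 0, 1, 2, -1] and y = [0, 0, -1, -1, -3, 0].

(x ⊛ y)[n] = Σ(m=0 to 5) x[m] · y[(n-m) mod 6]

Computing each output sample:
(x ⊛ y)[0] = -3
(x ⊛ y)[1] = -4
(x ⊛ y)[2] = -3
(x ⊛ y)[3] = 4
(x ⊛ y)[4] = 5
(x ⊛ y)[5] = -4

x ⊛ y = [-3, -4, -3, 4, 5, -4]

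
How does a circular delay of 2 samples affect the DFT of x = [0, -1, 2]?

Time shift by 2: X_shifted[k] = ω_3^(2k) · X[k]
Shifted x = [-1, 2, 0]

DFT(x[n-2]) = [1, -2.0000-1.7321i, -2.0000+1.7321i]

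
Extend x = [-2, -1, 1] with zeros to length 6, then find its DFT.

Original 3-point DFT: [-2, -2.0000+1.7321i, -2.0000-1.7321i]
Zero-padded 6-point DFT provides frequency interpolation.

DFT_6([x, 0, ...]) = [-2, -3, -2.0000+1.7321i, 0, -2.0000-1.7321i, -3]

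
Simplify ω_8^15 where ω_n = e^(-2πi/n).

Since ω_8^8 = 1, powers reduce modulo 8.
15 mod 8 = 7
So ω_8^15 = ω_8^7 = e^(-2πi·7/8)

ω_8^15 = ω_8^7 = 0.7071+0.7071i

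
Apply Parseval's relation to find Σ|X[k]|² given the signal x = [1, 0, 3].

Parseval: Σ|x[n]|² = (1/N)Σ|X[k]|², so Σ|X[k]|² = N·Σ|x[n]|² = 3·10.0000

Σ|X[k]|² = N·Σ|x[n]|² = 3·10.0000 = 30.0000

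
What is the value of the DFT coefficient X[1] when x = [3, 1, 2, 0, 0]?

X[1] = Σ(n=0 to 4) x[n] · ω_5^(1n) where ω_5 = e^(-2πi/5)
= (3)·ω_5^0 + (1)·ω_5^1 + (2)·ω_5^2 + (0)·ω_5^3 + (0)·ω_5^4

X[1] = 1.6910-2.1266i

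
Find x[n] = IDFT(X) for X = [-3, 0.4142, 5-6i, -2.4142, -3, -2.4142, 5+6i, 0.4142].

x[n] = (1/8) Σ(k=0 to 7) X[k] · e^(2πikn/8)

Computing each x[n]:
x[0] = 0
x[1] = 2
x[2] = -2
x[3] = -2
x[4] = 1
x[5] = 1
x[6] = -2
x[7] = -1

x = [0, 2, -2, -2, 1, 1, -2, -1]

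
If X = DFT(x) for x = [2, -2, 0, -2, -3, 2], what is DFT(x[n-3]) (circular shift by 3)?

Time shift by 3: X_shifted[k] = ω_6^(3k) · X[k]
Shifted x = [-2, -3, 2, 2, -2, 0]

DFT(x[n-3]) = [-3, -5.5000-0.8660i, 1.5000+6.0622i, -1, 1.5000-6.0622i, -5.5000+0.8660i]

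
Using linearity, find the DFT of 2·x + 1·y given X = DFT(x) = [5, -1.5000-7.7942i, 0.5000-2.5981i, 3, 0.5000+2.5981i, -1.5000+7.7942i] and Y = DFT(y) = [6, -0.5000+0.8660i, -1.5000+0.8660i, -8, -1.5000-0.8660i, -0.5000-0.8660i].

By linearity: DFT(2x + 1y) = 2·DFT(x) + 1·DFT(y)
= 2·[5, -1.5000-7.7942i, 0.5000-2.5981i, 3, 0.5000+2.5981i, -1.5000+7.7942i] + 1·[6, -0.5000+0.8660i, -1.5000+0.8660i, -8, -1.5000-0.8660i, -0.5000-0.8660i]

Computing element-wise:
Z[0] = 2·(5) + 1·(6) = 16
Z[1] = 2·(-1.5000-7.7942i) + 1·(-0.5000+0.8660i) = -3.5000-14.7224i
Z[2] = 2·(0.5000-2.5981i) + 1·(-1.5000+0.8660i) = -0.5000-4.3302i
Z[3] = 2·(3) + 1·(-8) = -2
Z[4] = 2·(0.5000+2.5981i) + 1·(-1.5000-0.8660i) = -0.5000+4.3302i
Z[5] = 2·(-1.5000+7.7942i) + 1·(-0.5000-0.8660i) = -3.5000+14.7224i

DFT(2x + 1y) = 2·X + 1·Y = [16, -3.5000-14.7224i, -0.5000-4.3302i, -2, -0.5000+4.3302i, -3.5000+14.7224i]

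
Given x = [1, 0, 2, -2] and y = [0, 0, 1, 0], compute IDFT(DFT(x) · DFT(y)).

(x ⊛ y)[n] = Σ(m=0 to 3) x[m] · y[(n-m) mod 4]

Computing each output sample:
(x ⊛ y)[0] = 2
(x ⊛ y)[1] = -2
(x ⊛ y)[2] = 1
(x ⊛ y)[3] = 0

x ⊛ y = [2, -2, 1, 0]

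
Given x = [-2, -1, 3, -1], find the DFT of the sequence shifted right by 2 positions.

Time shift by 2: X_shifted[k] = ω_4^(2k) · X[k]
Shifted x = [3, -1, -2, -1]

DFT(x[n-2]) = [-1, 5, 3, 5]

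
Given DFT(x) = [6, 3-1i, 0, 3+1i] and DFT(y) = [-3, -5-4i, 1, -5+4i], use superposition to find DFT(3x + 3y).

By linearity: DFT(3x + 3y) = 3·DFT(x) + 3·DFT(y)
= 3·[6, 3-1i, 0, 3+1i] + 3·[-3, -5-4i, 1, -5+4i]

Computing element-wise:
Z[0] = 3·(6) + 3·(-3) = 9
Z[1] = 3·(3-1i) + 3·(-5-4i) = -6-15i
Z[2] = 3·(0) + 3·(1) = 3
Z[3] = 3·(3+1i) + 3·(-5+4i) = -6+15i

DFT(3x + 3y) = 3·X + 3·Y = [9, -6-15i, 3, -6+15i]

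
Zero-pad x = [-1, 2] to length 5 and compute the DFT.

Original 2-point DFT: [1, -3]
Zero-padded 5-point DFT provides frequency interpolation.

DFT_5([x, 0, ...]) = [1, -0.3820-1.9021i, -2.6180-1.1756i, -2.6180+1.1756i, -0.3820+1.9021i]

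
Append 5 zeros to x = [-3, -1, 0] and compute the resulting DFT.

Original 3-point DFT: [-4, -2.5000+0.8660i, -2.5000-0.8660i]
Zero-padded 8-point DFT provides frequency interpolation.

DFT_8([x, 0, ...]) = [-4, -3.7071+0.7071i, -3+1i, -2.2929+0.7071i, -2, -2.2929-0.7071i, -3-1i, -3.7071-0.7071i]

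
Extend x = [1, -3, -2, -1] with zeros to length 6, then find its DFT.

Original 4-point DFT: [-5, 3+2i, 3, 3-2i]
Zero-padded 6-point DFT provides frequency interpolation.

DFT_6([x, 0, ...]) = [-5, 1.5000+4.3301i, 2.5000+0.8660i, 3, 2.5000-0.8660i, 1.5000-4.3301i]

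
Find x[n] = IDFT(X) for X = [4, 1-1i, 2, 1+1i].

x[n] = (1/4) Σ(k=0 to 3) X[k] · e^(2πikn/4)

Computing each x[n]:
x[0] = 2
x[1] = 1
x[2] = 1
x[3] = 0

x = [2, 1, 1, 0]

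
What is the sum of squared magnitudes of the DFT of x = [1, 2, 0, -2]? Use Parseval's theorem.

Parseval: Σ|x[n]|² = (1/N)Σ|X[k]|², so Σ|X[k]|² = N·Σ|x[n]|² = 4·9.0000

Σ|X[k]|² = N·Σ|x[n]|² = 4·9.0000 = 36.0000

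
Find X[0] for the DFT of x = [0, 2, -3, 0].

X[0] = Σ(n=0 to 3) x[n] · ω_4^0 = Σ x[n]
= (0) + (2) + (-3) + (0)

X[0] = -1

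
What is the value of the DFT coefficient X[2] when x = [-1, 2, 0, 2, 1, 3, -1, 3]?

X[2] = Σ(n=0 to 7) x[n] · ω_8^(2n) where ω_8 = e^(-2πi/8)
= (-1)·ω_8^0 + (2)·ω_8^2 + (0)·ω_8^4 + (2)·ω_8^6 + (1)·ω_8^8 + (3)·ω_8^10 + (-1)·ω_8^12 + (3)·ω_8^14

X[2] = 1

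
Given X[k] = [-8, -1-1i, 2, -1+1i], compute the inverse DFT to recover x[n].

x[n] = (1/4) Σ(k=0 to 3) X[k] · e^(2πikn/4)

Computing each x[n]:
x[0] = -2
x[1] = -2
x[2] = -1
x[3] = -3

x = [-2, -2, -1, -3]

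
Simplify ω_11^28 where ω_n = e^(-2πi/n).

Since ω_11^11 = 1, powers reduce modulo 11.
28 mod 11 = 6
So ω_11^28 = ω_11^6 = e^(-2πi·6/11)

ω_11^28 = ω_11^6 = -0.9595+0.2817i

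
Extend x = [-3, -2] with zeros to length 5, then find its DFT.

Original 2-point DFT: [-5, -1]
Zero-padded 5-point DFT provides frequency interpolation.

DFT_5([x, 0, ...]) = [-5, -3.6180+1.9021i, -1.3820+1.1756i, -1.3820-1.1756i, -3.6180-1.9021i]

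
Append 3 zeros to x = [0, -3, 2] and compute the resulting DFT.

Original 3-point DFT: [-1, 0.5000+4.3301i, 0.5000-4.3301i]
Zero-padded 6-point DFT provides frequency interpolation.

DFT_6([x, 0, ...]) = [-1, -2.5000+0.8660i, 0.5000+4.3301i, 5, 0.5000-4.3301i, -2.5000-0.8660i]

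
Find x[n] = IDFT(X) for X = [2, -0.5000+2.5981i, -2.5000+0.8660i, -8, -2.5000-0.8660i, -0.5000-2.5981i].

x[n] = (1/6) Σ(k=0 to 5) X[k] · e^(2πikn/6)

Computing each x[n]:
x[0] = -2
x[1] = 1
x[2] = -1
x[3] = 1
x[4] = 0
x[5] = 3

x = [-2, 1, -1, 1, 0, 3]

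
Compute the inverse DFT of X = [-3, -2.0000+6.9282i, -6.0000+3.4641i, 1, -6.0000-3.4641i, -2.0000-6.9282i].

x[n] = (1/6) Σ(k=0 to 5) X[k] · e^(2πikn/6)

Computing each x[n]:
x[0] = -3
x[1] = -3
x[2] = 0
x[3] = -2
x[4] = 2
x[5] = 3

x = [-3, -3, 0, -2, 2, 3]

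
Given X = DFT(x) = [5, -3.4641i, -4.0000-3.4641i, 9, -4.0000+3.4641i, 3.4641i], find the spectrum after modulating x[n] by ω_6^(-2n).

Modulation property: DFT(ω_6^(-2n)·x[n]) = X[(k-2) mod 6], so circularly shift X by 2 positions.

X[k-2] = [-4.0000+3.4641i, 3.4641i, 5, -3.4641i, -4.0000-3.4641i, 9]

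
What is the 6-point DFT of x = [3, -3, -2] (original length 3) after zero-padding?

Original 3-point DFT: [-2, 5.5000+0.8660i, 5.5000-0.8660i]
Zero-padded 6-point DFT provides frequency interpolation.

DFT_6([x, 0, ...]) = [-2, 2.5000+4.3301i, 5.5000+0.8660i, 4, 5.5000-0.8660i, 2.5000-4.3301i]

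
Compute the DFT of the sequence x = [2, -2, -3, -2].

X[k] = Σ(n=0 to 3) x[n] · ω_4^(nk)
where ω_4 = e^(-2πi/4)

Computing each X[k]:
X[0] = -5
X[1] = 5
X[2] = 3
X[3] = 5

X = [-5, 5, 3, 5]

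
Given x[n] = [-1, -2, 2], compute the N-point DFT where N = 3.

X[k] = Σ(n=0 to 2) x[n] · ω_3^(nk)
where ω_3 = e^(-2πi/3)

Computing each X[k]:
X[0] = -1
X[1] = -1.0000+3.4641i
X[2] = -1.0000-3.4641i

X = [-1, -1.0000+3.4641i, -1.0000-3.4641i]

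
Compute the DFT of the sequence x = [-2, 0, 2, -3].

X[k] = Σ(n=0 to 3) x[n] · ω_4^(nk)
where ω_4 = e^(-2πi/4)

Computing each X[k]:
X[0] = -3
X[1] = -4-3i
X[2] = 3
X[3] = -4+3i

X = [-3, -4-3i, 3, -4+3i]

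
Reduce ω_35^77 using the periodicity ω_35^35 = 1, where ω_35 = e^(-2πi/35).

Since ω_35^35 = 1, powers reduce modulo 35.
77 mod 35 = 7
So ω_35^77 = ω_35^7 = e^(-2πi·7/35)

ω_35^77 = ω_35^7 = 0.3090-0.9511i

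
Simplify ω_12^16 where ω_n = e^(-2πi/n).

Since ω_12^12 = 1, powers reduce modulo 12.
16 mod 12 = 4
So ω_12^16 = ω_12^4 = e^(-2πi·4/12)

ω_12^16 = ω_12^4 = -0.5000-0.8660i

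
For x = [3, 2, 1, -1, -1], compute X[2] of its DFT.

X[2] = Σ(n=0 to 4) x[n] · ω_5^(2n) where ω_5 = e^(-2πi/5)
= (3)·ω_5^0 + (2)·ω_5^2 + (1)·ω_5^4 + (-1)·ω_5^6 + (-1)·ω_5^8

X[2] = 2.1910+0.1388i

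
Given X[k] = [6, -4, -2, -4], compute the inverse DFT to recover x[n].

x[n] = (1/4) Σ(k=0 to 3) X[k] · e^(2πikn/4)

Computing each x[n]:
x[0] = -1
x[1] = 2
x[2] = 3
x[3] = 2

x = [-1, 2, 3, 2]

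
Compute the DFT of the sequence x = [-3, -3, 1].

X[k] = Σ(n=0 to 2) x[n] · ω_3^(nk)
where ω_3 = e^(-2πi/3)

Computing each X[k]:
X[0] = -5
X[1] = -2.0000+3.4641i
X[2] = -2.0000-3.4641i

X = [-5, -2.0000+3.4641i, -2.0000-3.4641i]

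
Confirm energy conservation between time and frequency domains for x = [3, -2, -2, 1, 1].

Time domain:
Σ|x[n]|² = |3|² + |-2|² + |-2|² + |1|² + |1|² = 19.0000

Frequency domain:
(1/5)Σ|X[k]|² = (1/5)(|1|² + |3.5000+4.6165i|² + |3.5000-1.0898i|² + |3.5000+1.0898i|² + |3.5000-4.6165i|²) = (1/5)·95.0000 = 19.0000

Both sides agree, confirming Parseval's theorem.

Σ|x[n]|² = (1/N)Σ|X[k]|² = 19.0000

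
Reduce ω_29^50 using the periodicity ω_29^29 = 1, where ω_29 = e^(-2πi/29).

Since ω_29^29 = 1, powers reduce modulo 29.
50 mod 29 = 21
So ω_29^50 = ω_29^21 = e^(-2πi·21/29)

ω_29^50 = ω_29^21 = -0.1618+0.9868i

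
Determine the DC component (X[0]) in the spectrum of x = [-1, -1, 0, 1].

X[0] = Σ(n=0 to 3) x[n] · ω_4^0 = Σ x[n]
= (-1) + (-1) + (0) + (1)

X[0] = -1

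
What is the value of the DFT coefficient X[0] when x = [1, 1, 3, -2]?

X[0] = Σ(n=0 to 3) x[n] · ω_4^0 = Σ x[n]
= (1) + (1) + (3) + (-2)

X[0] = 3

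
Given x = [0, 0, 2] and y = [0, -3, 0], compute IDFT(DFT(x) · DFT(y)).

(x ⊛ y)[n] = Σ(m=0 to 2) x[m] · y[(n-m) mod 3]

Computing each output sample:
(x ⊛ y)[0] = -6
(x ⊛ y)[1] = 0
(x ⊛ y)[2] = 0

x ⊛ y = [-6, 0, 0]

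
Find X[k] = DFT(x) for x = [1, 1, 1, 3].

X[k] = Σ(n=0 to 3) x[n] · ω_4^(nk)
where ω_4 = e^(-2πi/4)

Computing each X[k]:
X[0] = 6
X[1] = 2i
X[2] = -2
X[3] = -2i

X = [6, 2i, -2, -2i]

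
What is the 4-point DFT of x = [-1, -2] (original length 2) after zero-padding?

Original 2-point DFT: [-3, 1]
Zero-padded 4-point DFT provides frequency interpolation.

DFT_4([x, 0, ...]) = [-3, -1+2i, 1, -1-2i]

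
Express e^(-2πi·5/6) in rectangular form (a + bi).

ω_6^5 = e^(-2πi·5/6)
= cos(-2π·5/6) + i·sin(-2π·5/6)
= cos(-10π/6) + i·sin(-10π/6)

ω_6^5 = cos(-10π/6) + i·sin(-10π/6) = 0.5000+0.8660i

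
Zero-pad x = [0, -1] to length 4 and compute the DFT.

Original 2-point DFT: [-1, 1]
Zero-padded 4-point DFT provides frequency interpolation.

DFT_4([x, 0, ...]) = [-1, 1i, 1, -1i]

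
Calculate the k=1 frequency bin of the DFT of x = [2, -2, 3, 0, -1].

X[1] = Σ(n=0 to 4) x[n] · ω_5^(1n) where ω_5 = e^(-2πi/5)
= (2)·ω_5^0 + (-2)·ω_5^1 + (3)·ω_5^2 + (0)·ω_5^3 + (-1)·ω_5^4

X[1] = -1.3541-0.8123i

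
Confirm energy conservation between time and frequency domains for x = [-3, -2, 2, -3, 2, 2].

Time domain:
Σ|x[n]|² = |-3|² + |-2|² + |2|² + |-3|² + |2|² + |2|² = 34.0000

Frequency domain:
(1/6)Σ|X[k]|² = (1/6)(|-2|² + |-2.0000+3.4641i|² + |-8.0000+3.4641i|² + |4|² + |-8.0000-3.4641i|² + |-2.0000-3.4641i|²) = (1/6)·204.0000 = 34.0000

Both sides agree, confirming Parseval's theorem.

Σ|x[n]|² = (1/N)Σ|X[k]|² = 34.0000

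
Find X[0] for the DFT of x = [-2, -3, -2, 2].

X[0] = Σ(n=0 to 3) x[n] · ω_4^0 = Σ x[n]
= (-2) + (-3) + (-2) + (2)

X[0] = -5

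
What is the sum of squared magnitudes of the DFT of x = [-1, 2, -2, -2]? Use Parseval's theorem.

Parseval: Σ|x[n]|² = (1/N)Σ|X[k]|², so Σ|X[k]|² = N·Σ|x[n]|² = 4·13.0000

Σ|X[k]|² = N·Σ|x[n]|² = 4·13.0000 = 52.0000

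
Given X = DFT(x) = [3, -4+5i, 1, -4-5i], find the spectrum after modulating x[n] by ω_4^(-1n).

Modulation property: DFT(ω_4^(-1n)·x[n]) = X[(k-1) mod 4], so circularly shift X by 1 positions.

X[k-1] = [-4-5i, 3, -4+5i, 1]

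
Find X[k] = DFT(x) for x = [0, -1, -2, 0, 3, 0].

X[k] = Σ(n=0 to 5) x[n] · ω_6^(nk)
where ω_6 = e^(-2πi/6)

Computing each X[k]:
X[0] = 0
X[1] = -1.0000+5.1962i
X[2] = -3.4641i
X[3] = 2
X[4] = 3.4641i
X[5] = -1.0000-5.1962i

X = [0, -1.0000+5.1962i, -3.4641i, 2, 3.4641i, -1.0000-5.1962i]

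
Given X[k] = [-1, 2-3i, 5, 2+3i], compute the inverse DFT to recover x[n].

x[n] = (1/4) Σ(k=0 to 3) X[k] · e^(2πikn/4)

Computing each x[n]:
x[0] = 2
x[1] = 0
x[2] = 0
x[3] = -3

x = [2, 0, 0, -3]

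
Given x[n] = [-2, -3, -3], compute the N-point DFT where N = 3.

X[k] = Σ(n=0 to 2) x[n] · ω_3^(nk)
where ω_3 = e^(-2πi/3)

Computing each X[k]:
X[0] = -8
X[1] = 1
X[2] = 1

X = [-8, 1, 1]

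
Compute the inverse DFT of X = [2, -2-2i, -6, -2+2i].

x[n] = (1/4) Σ(k=0 to 3) X[k] · e^(2πikn/4)

Computing each x[n]:
x[0] = -2
x[1] = 3
x[2] = 0
x[3] = 1

x = [-2, 3, 0, 1]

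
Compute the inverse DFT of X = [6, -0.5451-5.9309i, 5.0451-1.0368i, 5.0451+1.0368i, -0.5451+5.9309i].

x[n] = (1/5) Σ(k=0 to 4) X[k] · e^(2πikn/5)

Computing each x[n]:
x[0] = 3
x[1] = 2
x[2] = 3
x[3] = 1
x[4] = -3

x = [3, 2, 3, 1, -3]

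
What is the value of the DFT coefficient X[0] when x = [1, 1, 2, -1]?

X[0] = Σ(n=0 to 3) x[n] · ω_4^0 = Σ x[n]
= (1) + (1) + (2) + (-1)

X[0] = 3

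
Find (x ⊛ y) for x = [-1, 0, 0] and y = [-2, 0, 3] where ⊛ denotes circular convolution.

(x ⊛ y)[n] = Σ(m=0 to 2) x[m] · y[(n-m) mod 3]

Computing each output sample:
(x ⊛ y)[0] = 2
(x ⊛ y)[1] = 0
(x ⊛ y)[2] = -3

x ⊛ y = [2, 0, -3]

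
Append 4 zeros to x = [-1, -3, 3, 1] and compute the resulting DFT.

Original 4-point DFT: [0, -4+4i, 4, -4-4i]
Zero-padded 8-point DFT provides frequency interpolation.

DFT_8([x, 0, ...]) = [0, -3.8284-1.5858i, -4+4i, 1.8284+4.4142i, 4, 1.8284-4.4142i, -4-4i, -3.8284+1.5858i]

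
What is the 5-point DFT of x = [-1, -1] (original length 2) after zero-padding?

Original 2-point DFT: [-2, 0]
Zero-padded 5-point DFT provides frequency interpolation.

DFT_5([x, 0, ...]) = [-2, -1.3090+0.9511i, -0.1910+0.5878i, -0.1910-0.5878i, -1.3090-0.9511i]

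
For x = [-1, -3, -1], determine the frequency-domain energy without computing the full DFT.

Parseval: Σ|x[n]|² = (1/N)Σ|X[k]|², so Σ|X[k]|² = N·Σ|x[n]|² = 3·11.0000

Σ|X[k]|² = N·Σ|x[n]|² = 3·11.0000 = 33.0000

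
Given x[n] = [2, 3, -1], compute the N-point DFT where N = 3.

X[k] = Σ(n=0 to 2) x[n] · ω_3^(nk)
where ω_3 = e^(-2πi/3)

Computing each X[k]:
X[0] = 4
X[1] = 1.0000-3.4641i
X[2] = 1.0000+3.4641i

X = [4, 1.0000-3.4641i, 1.0000+3.4641i]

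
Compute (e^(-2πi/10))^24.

Since ω_10^10 = 1, powers reduce modulo 10.
24 mod 10 = 4
So ω_10^24 = ω_10^4 = e^(-2πi·4/10)

ω_10^24 = ω_10^4 = -0.8090-0.5878i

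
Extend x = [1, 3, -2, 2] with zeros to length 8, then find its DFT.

Original 4-point DFT: [4, 3-1i, -6, 3+1i]
Zero-padded 8-point DFT provides frequency interpolation.

DFT_8([x, 0, ...]) = [4, 1.7071-1.5355i, 3-1i, 0.2929-5.5355i, -6, 0.2929+5.5355i, 3+1i, 1.7071+1.5355i]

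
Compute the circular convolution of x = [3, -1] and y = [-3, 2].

(x ⊛ y)[n] = Σ(m=0 to 1) x[m] · y[(n-m) mod 2]

Computing each output sample:
(x ⊛ y)[0] = -11
(x ⊛ y)[1] = 9

x ⊛ y = [-11, 9]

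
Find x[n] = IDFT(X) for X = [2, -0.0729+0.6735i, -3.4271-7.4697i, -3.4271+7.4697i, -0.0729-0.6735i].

x[n] = (1/5) Σ(k=0 to 4) X[k] · e^(2πikn/5)

Computing each x[n]:
x[0] = -1
x[1] = 3
x[2] = -3
x[3] = 3
x[4] = 0

x = [-1, 3, -3, 3, 0]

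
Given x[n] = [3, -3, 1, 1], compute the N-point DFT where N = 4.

X[k] = Σ(n=0 to 3) x[n] · ω_4^(nk)
where ω_4 = e^(-2πi/4)

Computing each X[k]:
X[0] = 2
X[1] = 2+4i
X[2] = 6
X[3] = 2-4i

X = [2, 2+4i, 6, 2-4i]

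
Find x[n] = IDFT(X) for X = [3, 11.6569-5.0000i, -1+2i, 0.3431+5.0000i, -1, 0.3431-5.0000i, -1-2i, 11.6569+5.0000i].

x[n] = (1/8) Σ(k=0 to 7) X[k] · e^(2πikn/8)

Computing each x[n]:
x[0] = 3
x[1] = 2
x[2] = 3
x[3] = -1
x[4] = -3
x[5] = -2
x[6] = -2
x[7] = 3

x = [3, 2, 3, -1, -3, -2, -2, 3]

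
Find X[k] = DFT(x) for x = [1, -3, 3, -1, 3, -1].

X[k] = Σ(n=0 to 5) x[n] · ω_6^(nk)
where ω_6 = e^(-2πi/6)

Computing each X[k]:
X[0] = 2
X[1] = -3.0000+1.7321i
X[2] = -1.0000+1.7321i
X[3] = 12
X[4] = -1.0000-1.7321i
X[5] = -3.0000-1.7321i

X = [2, -3.0000+1.7321i, -1.0000+1.7321i, 12, -1.0000-1.7321i, -3.0000-1.7321i]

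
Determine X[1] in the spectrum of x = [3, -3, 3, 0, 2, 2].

X[1] = Σ(n=0 to 5) x[n] · ω_6^(1n) where ω_6 = e^(-2πi/6)
= (3)·ω_6^0 + (-3)·ω_6^1 + (3)·ω_6^2 + (0)·ω_6^3 + (2)·ω_6^4 + (2)·ω_6^5

X[1] = 3.4641i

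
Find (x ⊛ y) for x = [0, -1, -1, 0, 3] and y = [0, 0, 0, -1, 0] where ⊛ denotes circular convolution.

(x ⊛ y)[n] = Σ(m=0 to 4) x[m] · y[(n-m) mod 5]

Computing each output sample:
(x ⊛ y)[0] = 1
(x ⊛ y)[1] = 0
(x ⊛ y)[2] = -3
(x ⊛ y)[3] = 0
(x ⊛ y)[4] = 1

x ⊛ y = [1, 0, -3, 0, 1]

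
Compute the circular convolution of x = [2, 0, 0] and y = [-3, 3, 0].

(x ⊛ y)[n] = Σ(m=0 to 2) x[m] · y[(n-m) mod 3]

Computing each output sample:
(x ⊛ y)[0] = -6
(x ⊛ y)[1] = 6
(x ⊛ y)[2] = 0

x ⊛ y = [-6, 6, 0]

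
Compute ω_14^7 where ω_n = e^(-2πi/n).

ω_14^7 = e^(-2πi·7/14)
= cos(-2π·7/14) + i·sin(-2π·7/14)
= cos(-14π/14) + i·sin(-14π/14)

ω_14^7 = cos(-14π/14) + i·sin(-14π/14) = -1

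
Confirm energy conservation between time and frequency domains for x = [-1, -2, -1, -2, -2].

Time domain:
Σ|x[n]|² = |-1|² + |-2|² + |-1|² + |-2|² + |-2|² = 14.0000

Frequency domain:
(1/5)Σ|X[k]|² = (1/5)(|-8|² + |0.1910-0.5878i|² + |1.3090+0.9511i|² + |1.3090-0.9511i|² + |0.1910+0.5878i|²) = (1/5)·70.0000 = 14.0000

Both sides agree, confirming Parseval's theorem.

Σ|x[n]|² = (1/N)Σ|X[k]|² = 14.0000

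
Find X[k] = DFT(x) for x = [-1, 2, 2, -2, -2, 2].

X[k] = Σ(n=0 to 5) x[n] · ω_6^(nk)
where ω_6 = e^(-2πi/6)

Computing each X[k]:
X[0] = 1
X[1] = 3.0000-3.4641i
X[2] = -5.0000+3.4641i
X[3] = -3
X[4] = -5.0000-3.4641i
X[5] = 3.0000+3.4641i

X = [1, 3.0000-3.4641i, -5.0000+3.4641i, -3, -5.0000-3.4641i, 3.0000+3.4641i]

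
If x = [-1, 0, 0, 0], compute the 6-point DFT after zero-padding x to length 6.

Original 4-point DFT: [-1, -1, -1, -1]
Zero-padded 6-point DFT provides frequency interpolation.

DFT_6([x, 0, ...]) = [-1, -1, -1, -1, -1, -1]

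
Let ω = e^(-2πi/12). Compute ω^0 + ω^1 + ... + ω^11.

Sum of all nth roots of unity equals 0 for n > 1 (geometric series with r ≠ 1).

0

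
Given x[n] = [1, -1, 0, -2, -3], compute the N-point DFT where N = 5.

X[k] = Σ(n=0 to 4) x[n] · ω_5^(nk)
where ω_5 = e^(-2πi/5)

Computing each X[k]:
X[0] = -5
X[1] = 1.3820-3.0777i
X[2] = 3.6180+0.7265i
X[3] = 3.6180-0.7265i
X[4] = 1.3820+3.0777i

X = [-5, 1.3820-3.0777i, 3.6180+0.7265i, 3.6180-0.7265i, 1.3820+3.0777i]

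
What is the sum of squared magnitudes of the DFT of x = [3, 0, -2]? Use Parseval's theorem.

Parseval: Σ|x[n]|² = (1/N)Σ|X[k]|², so Σ|X[k]|² = N·Σ|x[n]|² = 3·13.0000

Σ|X[k]|² = N·Σ|x[n]|² = 3·13.0000 = 39.0000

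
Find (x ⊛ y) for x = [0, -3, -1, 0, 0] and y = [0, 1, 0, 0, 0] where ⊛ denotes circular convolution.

(x ⊛ y)[n] = Σ(m=0 to 4) x[m] · y[(n-m) mod 5]

Computing each output sample:
(x ⊛ y)[0] = 0
(x ⊛ y)[1] = 0
(x ⊛ y)[2] = -3
(x ⊛ y)[3] = -1
(x ⊛ y)[4] = 0

x ⊛ y = [0, 0, -3, -1, 0]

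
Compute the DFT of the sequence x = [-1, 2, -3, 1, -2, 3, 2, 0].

X[k] = Σ(n=0 to 7) x[n] · ω_8^(nk)
where ω_8 = e^(-2πi/8)

Computing each X[k]:
X[0] = 2
X[1] = -0.4142+5.0000i
X[2] = -2-4i
X[3] = 2.4142-5.0000i
X[4] = -10
X[5] = 2.4142+5.0000i
X[6] = -2+4i
X[7] = -0.4142-5.0000i

X = [2, -0.4142+5.0000i, -2-4i, 2.4142-5.0000i, -10, 2.4142+5.0000i, -2+4i, -0.4142-5.0000i]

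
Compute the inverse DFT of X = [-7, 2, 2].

x[n] = (1/3) Σ(k=0 to 2) X[k] · e^(2πikn/3)

Computing each x[n]:
x[0] = -1
x[1] = -3
x[2] = -3

x = [-1, -3, -3]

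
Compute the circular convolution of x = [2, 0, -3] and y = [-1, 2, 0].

(x ⊛ y)[n] = Σ(m=0 to 2) x[m] · y[(n-m) mod 3]

Computing each output sample:
(x ⊛ y)[0] = -8
(x ⊛ y)[1] = 4
(x ⊛ y)[2] = 3

x ⊛ y = [-8, 4, 3]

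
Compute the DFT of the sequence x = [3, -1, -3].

X[k] = Σ(n=0 to 2) x[n] · ω_3^(nk)
where ω_3 = e^(-2πi/3)

Computing each X[k]:
X[0] = -1
X[1] = 5.0000-1.7321i
X[2] = 5.0000+1.7321i

X = [-1, 5.0000-1.7321i, 5.0000+1.7321i]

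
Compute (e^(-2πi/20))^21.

Since ω_20^20 = 1, powers reduce modulo 20.
21 mod 20 = 1
So ω_20^21 = ω_20^1 = e^(-2πi·1/20)

ω_20^21 = ω_20^1 = 0.9511-0.3090i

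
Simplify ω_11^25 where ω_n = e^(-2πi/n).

Since ω_11^11 = 1, powers reduce modulo 11.
25 mod 11 = 3
So ω_11^25 = ω_11^3 = e^(-2πi·3/11)

ω_11^25 = ω_11^3 = -0.1423-0.9898i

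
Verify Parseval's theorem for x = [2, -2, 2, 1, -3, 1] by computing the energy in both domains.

Time domain:
Σ|x[n]|² = |2|² + |-2|² + |2|² + |1|² + |-3|² + |1|² = 23.0000

Frequency domain:
(1/6)Σ|X[k]|² = (1/6)(|1|² + |1.0000-1.7321i|² + |4.0000+6.9282i|² + |1|² + |4.0000-6.9282i|² + |1.0000+1.7321i|²) = (1/6)·138.0000 = 23.0000

Both sides agree, confirming Parseval's theorem.

Σ|x[n]|² = (1/N)Σ|X[k]|² = 23.0000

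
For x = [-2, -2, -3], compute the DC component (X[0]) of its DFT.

X[0] = Σ(n=0 to 2) x[n] · ω_3^0 = Σ x[n]
= (-2) + (-2) + (-3)

X[0] = -7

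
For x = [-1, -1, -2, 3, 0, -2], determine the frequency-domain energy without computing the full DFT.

Parseval: Σ|x[n]|² = (1/N)Σ|X[k]|², so Σ|X[k]|² = N·Σ|x[n]|² = 6·19.0000

Σ|X[k]|² = N·Σ|x[n]|² = 6·19.0000 = 114.0000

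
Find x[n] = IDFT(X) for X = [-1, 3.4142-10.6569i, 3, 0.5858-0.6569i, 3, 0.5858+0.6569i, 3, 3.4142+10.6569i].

x[n] = (1/8) Σ(k=0 to 7) X[k] · e^(2πikn/8)

Computing each x[n]:
x[0] = 2
x[1] = 2
x[2] = 2
x[3] = 1
x[4] = 0
x[5] = -3
x[6] = -3
x[7] = -2

x = [2, 2, 2, 1, 0, -3, -3, -2]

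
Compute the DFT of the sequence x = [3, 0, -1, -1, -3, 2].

X[k] = Σ(n=0 to 5) x[n] · ω_6^(nk)
where ω_6 = e^(-2πi/6)

Computing each X[k]:
X[0] = 0
X[1] = 7
X[2] = 3.0000+3.4641i
X[3] = -2
X[4] = 3.0000-3.4641i
X[5] = 7

X = [0, 7, 3.0000+3.4641i, -2, 3.0000-3.4641i, 7]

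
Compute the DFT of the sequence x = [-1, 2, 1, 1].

X[k] = Σ(n=0 to 3) x[n] · ω_4^(nk)
where ω_4 = e^(-2πi/4)

Computing each X[k]:
X[0] = 3
X[1] = -2-1i
X[2] = -3
X[3] = -2+1i

X = [3, -2-1i, -3, -2+1i]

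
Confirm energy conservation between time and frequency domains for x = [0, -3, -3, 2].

Time domain:
Σ|x[n]|² = |0|² + |-3|² + |-3|² + |2|² = 22.0000

Frequency domain:
(1/4)Σ|X[k]|² = (1/4)(|-4|² + |3+5i|² + |-2|² + |3-5i|²) = (1/4)·88.0000 = 22.0000

Both sides agree, confirming Parseval's theorem.

Σ|x[n]|² = (1/N)Σ|X[k]|² = 22.0000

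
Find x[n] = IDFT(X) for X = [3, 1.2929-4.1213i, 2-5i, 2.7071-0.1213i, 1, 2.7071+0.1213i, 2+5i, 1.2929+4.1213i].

x[n] = (1/8) Σ(k=0 to 7) X[k] · e^(2πikn/8)

Computing each x[n]:
x[0] = 2
x[1] = 2
x[2] = 1
x[3] = 0
x[4] = 0
x[5] = 1
x[6] = -1
x[7] = -2

x = [2, 2, 1, 0, 0, 1, -1, -2]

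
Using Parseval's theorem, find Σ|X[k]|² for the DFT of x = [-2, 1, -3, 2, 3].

Parseval: Σ|x[n]|² = (1/N)Σ|X[k]|², so Σ|X[k]|² = N·Σ|x[n]|² = 5·27.0000

Σ|X[k]|² = N·Σ|x[n]|² = 5·27.0000 = 135.0000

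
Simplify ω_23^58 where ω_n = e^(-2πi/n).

Since ω_23^23 = 1, powers reduce modulo 23.
58 mod 23 = 12
So ω_23^58 = ω_23^12 = e^(-2πi·12/23)

ω_23^58 = ω_23^12 = -0.9907+0.1362i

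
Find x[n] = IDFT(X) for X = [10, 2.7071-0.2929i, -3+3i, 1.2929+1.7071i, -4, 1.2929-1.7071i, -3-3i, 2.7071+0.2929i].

x[n] = (1/8) Σ(k=0 to 7) X[k] · e^(2πikn/8)

Computing each x[n]:
x[0] = 1
x[1] = 1
x[2] = 2
x[3] = 2
x[4] = -1
x[5] = 1
x[6] = 1
x[7] = 3

x = [1, 1, 2, 2, -1, 1, 1, 3]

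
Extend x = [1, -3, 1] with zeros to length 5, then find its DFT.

Original 3-point DFT: [-1, 2.0000+3.4641i, 2.0000-3.4641i]
Zero-padded 5-point DFT provides frequency interpolation.

DFT_5([x, 0, ...]) = [-1, -0.7361+2.2654i, 3.7361+2.7144i, 3.7361-2.7144i, -0.7361-2.2654i]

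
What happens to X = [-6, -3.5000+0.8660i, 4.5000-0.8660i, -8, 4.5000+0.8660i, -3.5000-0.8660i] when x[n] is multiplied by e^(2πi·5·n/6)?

Modulation property: DFT(ω_6^(-5n)·x[n]) = X[(k-5) mod 6], so circularly shift X by 5 positions.

X[k-5] = [-3.5000+0.8660i, 4.5000-0.8660i, -8, 4.5000+0.8660i, -3.5000-0.8660i, -6]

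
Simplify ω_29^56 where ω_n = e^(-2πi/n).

Since ω_29^29 = 1, powers reduce modulo 29.
56 mod 29 = 27
So ω_29^56 = ω_29^27 = e^(-2πi·27/29)

ω_29^56 = ω_29^27 = 0.9076+0.4199i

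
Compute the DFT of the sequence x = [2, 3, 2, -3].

X[k] = Σ(n=0 to 3) x[n] · ω_4^(nk)
where ω_4 = e^(-2πi/4)

Computing each X[k]:
X[0] = 4
X[1] = -6i
X[2] = 4
X[3] = 6i

X = [4, -6i, 4, 6i]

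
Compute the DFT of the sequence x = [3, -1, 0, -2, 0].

X[k] = Σ(n=0 to 4) x[n] · ω_5^(nk)
where ω_5 = e^(-2πi/5)

Computing each X[k]:
X[0] = 0
X[1] = 4.3090-0.2245i
X[2] = 3.1910+2.4899i
X[3] = 3.1910-2.4899i
X[4] = 4.3090+0.2245i

X = [0, 4.3090-0.2245i, 3.1910+2.4899i, 3.1910-2.4899i, 4.3090+0.2245i]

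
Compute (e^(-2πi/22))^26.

Since ω_22^22 = 1, powers reduce modulo 22.
26 mod 22 = 4
So ω_22^26 = ω_22^4 = e^(-2πi·4/22)

ω_22^26 = ω_22^4 = 0.4154-0.9096i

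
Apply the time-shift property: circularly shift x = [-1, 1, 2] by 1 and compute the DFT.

Time shift by 1: X_shifted[k] = ω_3^(1k) · X[k]
Shifted x = [2, -1, 1]

DFT(x[n-1]) = [2, 2.0000+1.7321i, 2.0000-1.7321i]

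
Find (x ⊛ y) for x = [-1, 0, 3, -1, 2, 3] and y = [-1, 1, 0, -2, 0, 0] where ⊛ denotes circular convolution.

(x ⊛ y)[n] = Σ(m=0 to 5) x[m] · y[(n-m) mod 6]

Computing each output sample:
(x ⊛ y)[0] = 6
(x ⊛ y)[1] = -5
(x ⊛ y)[2] = -9
(x ⊛ y)[3] = 6
(x ⊛ y)[4] = -3
(x ⊛ y)[5] = -7

x ⊛ y = [6, -5, -9, 6, -3, -7]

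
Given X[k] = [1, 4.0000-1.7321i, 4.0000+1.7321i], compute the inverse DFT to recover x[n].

x[n] = (1/3) Σ(k=0 to 2) X[k] · e^(2πikn/3)

Computing each x[n]:
x[0] = 3
x[1] = 0
x[2] = -2

x = [3, 0, -2]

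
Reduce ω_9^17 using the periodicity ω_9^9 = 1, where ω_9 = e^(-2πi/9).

Since ω_9^9 = 1, powers reduce modulo 9.
17 mod 9 = 8
So ω_9^17 = ω_9^8 = e^(-2πi·8/9)

ω_9^17 = ω_9^8 = 0.7660+0.6428i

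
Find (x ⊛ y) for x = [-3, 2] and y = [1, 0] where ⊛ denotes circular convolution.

(x ⊛ y)[n] = Σ(m=0 to 1) x[m] · y[(n-m) mod 2]

Computing each output sample:
(x ⊛ y)[0] = -3
(x ⊛ y)[1] = 2

x ⊛ y = [-3, 2]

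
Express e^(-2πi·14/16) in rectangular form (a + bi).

ω_16^14 = e^(-2πi·14/16)
= cos(-2π·14/16) + i·sin(-2π·14/16)
= cos(-28π/16) + i·sin(-28π/16)

ω_16^14 = cos(-28π/16) + i·sin(-28π/16) = 0.7071+0.7071i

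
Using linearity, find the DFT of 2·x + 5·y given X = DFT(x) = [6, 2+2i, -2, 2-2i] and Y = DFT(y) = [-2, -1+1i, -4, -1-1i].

By linearity: DFT(2x + 5y) = 2·DFT(x) + 5·DFT(y)
= 2·[6, 2+2i, -2, 2-2i] + 5·[-2, -1+1i, -4, -1-1i]

Computing element-wise:
Z[0] = 2·(6) + 5·(-2) = 2
Z[1] = 2·(2+2i) + 5·(-1+1i) = -1+9i
Z[2] = 2·(-2) + 5·(-4) = -24
Z[3] = 2·(2-2i) + 5·(-1-1i) = -1-9i

DFT(2x + 5y) = 2·X + 5·Y = [2, -1+9i, -24, -1-9i]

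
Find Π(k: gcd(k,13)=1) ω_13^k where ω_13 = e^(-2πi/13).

The primitive 13th roots of unity are ω_13^k for k coprime to 13: k ∈ {1, 2, 3, 4, 5, 6, 7, 8, 9, 10, 11, 12}
Their product equals the constant term of the cyclotomic polynomial Φ_13(x) up to sign.
For n ≥ 3, the product of all primitive nth roots of unity is 1. (For n=1 it is 1; for n=2 it is -1.)

1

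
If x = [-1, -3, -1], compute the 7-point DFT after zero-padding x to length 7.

Original 3-point DFT: [-5, 1.0000+1.7321i, 1.0000-1.7321i]
Zero-padded 7-point DFT provides frequency interpolation.

DFT_7([x, 0, ...]) = [-5, -2.6479+3.3204i, 0.5685+2.4909i, 1.0794+0.5198i, 1.0794-0.5198i, 0.5685-2.4909i, -2.6479-3.3204i]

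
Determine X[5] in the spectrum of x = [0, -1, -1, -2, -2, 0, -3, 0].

X[5] = Σ(n=0 to 7) x[n] · ω_8^(5n) where ω_8 = e^(-2πi/8)
= (0)·ω_8^0 + (-1)·ω_8^5 + (-1)·ω_8^10 + (-2)·ω_8^15 + (-2)·ω_8^20 + (0)·ω_8^25 + (-3)·ω_8^30 + (0)·ω_8^35

X[5] = 1.2929-4.1213i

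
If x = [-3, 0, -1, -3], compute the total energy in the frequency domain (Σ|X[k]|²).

Parseval: Σ|x[n]|² = (1/N)Σ|X[k]|², so Σ|X[k]|² = N·Σ|x[n]|² = 4·19.0000

Σ|X[k]|² = N·Σ|x[n]|² = 4·19.0000 = 76.0000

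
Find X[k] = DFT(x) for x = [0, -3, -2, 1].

X[k] = Σ(n=0 to 3) x[n] · ω_4^(nk)
where ω_4 = e^(-2πi/4)

Computing each X[k]:
X[0] = -4
X[1] = 2+4i
X[2] = 0
X[3] = 2-4i

X = [-4, 2+4i, 0, 2-4i]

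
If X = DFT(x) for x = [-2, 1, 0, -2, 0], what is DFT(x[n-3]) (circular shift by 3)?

Time shift by 3: X_shifted[k] = ω_5^(3k) · X[k]
Shifted x = [0, -2, 0, -2, 1]

DFT(x[n-3]) = [-3, 1.3090+1.6776i, 0.1910+3.6655i, 0.1910-3.6655i, 1.3090-1.6776i]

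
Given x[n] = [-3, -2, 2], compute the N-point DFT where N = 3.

X[k] = Σ(n=0 to 2) x[n] · ω_3^(nk)
where ω_3 = e^(-2πi/3)

Computing each X[k]:
X[0] = -3
X[1] = -3.0000+3.4641i
X[2] = -3.0000-3.4641i

X = [-3, -3.0000+3.4641i, -3.0000-3.4641i]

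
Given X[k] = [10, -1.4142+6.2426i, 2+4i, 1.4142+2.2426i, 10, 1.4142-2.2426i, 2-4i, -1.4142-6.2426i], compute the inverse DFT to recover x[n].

x[n] = (1/8) Σ(k=0 to 7) X[k] · e^(2πikn/8)

Computing each x[n]:
x[0] = 3
x[1] = -3
x[2] = 1
x[3] = 0
x[4] = 3
x[5] = 1
x[6] = 3
x[7] = 2

x = [3, -3, 1, 0, 3, 1, 3, 2]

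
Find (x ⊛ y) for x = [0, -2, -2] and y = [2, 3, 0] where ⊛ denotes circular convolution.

(x ⊛ y)[n] = Σ(m=0 to 2) x[m] · y[(n-m) mod 3]

Computing each output sample:
(x ⊛ y)[0] = -6
(x ⊛ y)[1] = -4
(x ⊛ y)[2] = -10

x ⊛ y = [-6, -4, -10]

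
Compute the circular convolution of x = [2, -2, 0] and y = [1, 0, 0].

(x ⊛ y)[n] = Σ(m=0 to 2) x[m] · y[(n-m) mod 3]

Computing each output sample:
(x ⊛ y)[0] = 2
(x ⊛ y)[1] = -2
(x ⊛ y)[2] = 0

x ⊛ y = [2, -2, 0]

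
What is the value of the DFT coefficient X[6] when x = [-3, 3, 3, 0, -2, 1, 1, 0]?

X[6] = Σ(n=0 to 7) x[n] · ω_8^(6n) where ω_8 = e^(-2πi/8)
= (-3)·ω_8^0 + (3)·ω_8^6 + (3)·ω_8^12 + (0)·ω_8^18 + (-2)·ω_8^24 + (1)·ω_8^30 + (1)·ω_8^36 + (0)·ω_8^42

X[6] = -9+4i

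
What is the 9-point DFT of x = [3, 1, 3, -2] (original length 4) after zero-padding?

Original 4-point DFT: [5, -3i, 7, 3i]
Zero-padded 9-point DFT provides frequency interpolation.

DFT_9([x, 0, ...]) = [5, 5.2870-1.8652i, 1.3546-3.7429i, -1.0000+1.7321i, 5.3584+3.3184i, 5.3584-3.3184i, -1.0000-1.7321i, 1.3546+3.7429i, 5.2870+1.8652i]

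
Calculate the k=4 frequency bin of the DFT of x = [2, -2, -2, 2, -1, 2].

X[4] = Σ(n=0 to 5) x[n] · ω_6^(4n) where ω_6 = e^(-2πi/6)
= (2)·ω_6^0 + (-2)·ω_6^4 + (-2)·ω_6^8 + (2)·ω_6^12 + (-1)·ω_6^16 + (2)·ω_6^20

X[4] = 5.5000-2.5981i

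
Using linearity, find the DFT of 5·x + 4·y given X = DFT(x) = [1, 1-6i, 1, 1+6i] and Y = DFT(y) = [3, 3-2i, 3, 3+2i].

By linearity: DFT(5x + 4y) = 5·DFT(x) + 4·DFT(y)
= 5·[1, 1-6i, 1, 1+6i] + 4·[3, 3-2i, 3, 3+2i]

Computing element-wise:
Z[0] = 5·(1) + 4·(3) = 17
Z[1] = 5·(1-6i) + 4·(3-2i) = 17-38i
Z[2] = 5·(1) + 4·(3) = 17
Z[3] = 5·(1+6i) + 4·(3+2i) = 17+38i

DFT(5x + 4y) = 5·X + 4·Y = [17, 17-38i, 17, 17+38i]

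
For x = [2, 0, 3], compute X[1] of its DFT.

X[1] = Σ(n=0 to 2) x[n] · ω_3^(1n) where ω_3 = e^(-2πi/3)
= (2)·ω_3^0 + (0)·ω_3^1 + (3)·ω_3^2

X[1] = 0.5000+2.5981i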